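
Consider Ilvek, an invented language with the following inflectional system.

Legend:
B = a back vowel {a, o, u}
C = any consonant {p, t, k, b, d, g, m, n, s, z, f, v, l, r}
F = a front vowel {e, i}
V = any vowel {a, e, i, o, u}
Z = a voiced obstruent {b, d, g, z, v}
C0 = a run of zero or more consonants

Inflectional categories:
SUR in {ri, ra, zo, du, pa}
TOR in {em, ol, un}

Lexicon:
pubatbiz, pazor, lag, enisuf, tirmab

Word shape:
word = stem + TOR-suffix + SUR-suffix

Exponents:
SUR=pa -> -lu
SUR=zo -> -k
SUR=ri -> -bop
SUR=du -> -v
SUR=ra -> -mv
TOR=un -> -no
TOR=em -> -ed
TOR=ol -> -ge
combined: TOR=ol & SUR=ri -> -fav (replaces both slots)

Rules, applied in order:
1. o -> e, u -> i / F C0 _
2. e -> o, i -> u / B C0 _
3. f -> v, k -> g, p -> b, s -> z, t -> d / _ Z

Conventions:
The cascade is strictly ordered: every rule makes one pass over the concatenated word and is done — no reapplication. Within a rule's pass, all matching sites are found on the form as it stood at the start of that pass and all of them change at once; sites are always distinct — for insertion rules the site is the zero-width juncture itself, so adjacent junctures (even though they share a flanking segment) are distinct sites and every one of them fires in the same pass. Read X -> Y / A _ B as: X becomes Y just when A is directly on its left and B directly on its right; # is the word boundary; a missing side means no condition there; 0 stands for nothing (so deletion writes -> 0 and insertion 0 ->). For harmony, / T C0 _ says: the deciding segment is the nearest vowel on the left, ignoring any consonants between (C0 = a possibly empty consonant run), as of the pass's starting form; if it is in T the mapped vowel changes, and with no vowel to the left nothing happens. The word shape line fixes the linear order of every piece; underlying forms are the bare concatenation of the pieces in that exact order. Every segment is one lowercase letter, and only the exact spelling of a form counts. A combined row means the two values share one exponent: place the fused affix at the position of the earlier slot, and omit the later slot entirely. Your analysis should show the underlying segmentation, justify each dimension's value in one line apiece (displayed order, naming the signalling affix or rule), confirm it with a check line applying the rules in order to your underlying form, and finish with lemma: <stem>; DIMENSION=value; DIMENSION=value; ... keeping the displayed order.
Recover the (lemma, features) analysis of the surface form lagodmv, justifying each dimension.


underlying: lag-ed-mv
SUR=ra - signalled by the affix -mv
TOR=em - signalled by the affix -ed
check: lagedmv -> lagedmv -> lagodmv -> lagodmv
lemma: lag; SUR=ra; TOR=em


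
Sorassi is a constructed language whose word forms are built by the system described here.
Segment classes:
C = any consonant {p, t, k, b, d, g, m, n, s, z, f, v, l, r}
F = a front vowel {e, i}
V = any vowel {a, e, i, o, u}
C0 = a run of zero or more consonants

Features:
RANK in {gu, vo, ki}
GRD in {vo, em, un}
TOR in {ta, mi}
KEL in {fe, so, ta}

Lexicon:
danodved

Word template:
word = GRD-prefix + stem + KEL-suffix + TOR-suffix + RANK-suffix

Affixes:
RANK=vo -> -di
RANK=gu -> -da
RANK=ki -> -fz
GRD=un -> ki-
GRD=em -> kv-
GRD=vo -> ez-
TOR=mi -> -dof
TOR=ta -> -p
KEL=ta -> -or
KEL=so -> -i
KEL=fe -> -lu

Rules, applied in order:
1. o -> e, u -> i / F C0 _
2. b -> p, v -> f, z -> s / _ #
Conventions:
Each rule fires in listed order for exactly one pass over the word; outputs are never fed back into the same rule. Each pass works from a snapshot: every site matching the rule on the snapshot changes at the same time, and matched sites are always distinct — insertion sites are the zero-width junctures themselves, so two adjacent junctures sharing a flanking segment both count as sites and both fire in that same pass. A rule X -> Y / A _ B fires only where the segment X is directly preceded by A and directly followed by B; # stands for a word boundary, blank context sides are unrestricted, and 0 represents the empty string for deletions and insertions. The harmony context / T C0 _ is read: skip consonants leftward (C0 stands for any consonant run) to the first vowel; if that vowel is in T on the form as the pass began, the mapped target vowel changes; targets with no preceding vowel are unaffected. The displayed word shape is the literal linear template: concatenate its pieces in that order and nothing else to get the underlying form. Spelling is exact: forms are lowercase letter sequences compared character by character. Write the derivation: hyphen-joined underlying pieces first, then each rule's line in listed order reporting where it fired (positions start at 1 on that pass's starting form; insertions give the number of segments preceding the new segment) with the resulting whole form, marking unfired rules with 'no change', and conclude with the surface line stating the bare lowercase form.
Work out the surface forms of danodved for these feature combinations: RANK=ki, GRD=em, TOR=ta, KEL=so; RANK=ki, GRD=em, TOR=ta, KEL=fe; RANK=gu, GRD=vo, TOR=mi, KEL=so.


cell RANK=ki, GRD=em, TOR=ta, KEL=so:
underlying: kv-danodved-i-p-fz
1. o -> e, u -> i / F C0 _: no change
2. b -> p, v -> f, z -> s / _ #: fires at position(s) 14: kvdanodvedipfs
surface: kvdanodvedipfs

cell RANK=ki, GRD=em, TOR=ta, KEL=fe:
underlying: kv-danodved-lu-p-fz
1. o -> e, u -> i / F C0 _: fires at position(s) 12: kvdanodvedlipfz
2. b -> p, v -> f, z -> s / _ #: fires at position(s) 15: kvdanodvedlipfs
surface: kvdanodvedlipfs

cell RANK=gu, GRD=vo, TOR=mi, KEL=so:
underlying: ez-danodved-i-dof-da
1. o -> e, u -> i / F C0 _: fires at position(s) 13: ezdanodvedidefda
2. b -> p, v -> f, z -> s / _ #: no change
surface: ezdanodvedidefda


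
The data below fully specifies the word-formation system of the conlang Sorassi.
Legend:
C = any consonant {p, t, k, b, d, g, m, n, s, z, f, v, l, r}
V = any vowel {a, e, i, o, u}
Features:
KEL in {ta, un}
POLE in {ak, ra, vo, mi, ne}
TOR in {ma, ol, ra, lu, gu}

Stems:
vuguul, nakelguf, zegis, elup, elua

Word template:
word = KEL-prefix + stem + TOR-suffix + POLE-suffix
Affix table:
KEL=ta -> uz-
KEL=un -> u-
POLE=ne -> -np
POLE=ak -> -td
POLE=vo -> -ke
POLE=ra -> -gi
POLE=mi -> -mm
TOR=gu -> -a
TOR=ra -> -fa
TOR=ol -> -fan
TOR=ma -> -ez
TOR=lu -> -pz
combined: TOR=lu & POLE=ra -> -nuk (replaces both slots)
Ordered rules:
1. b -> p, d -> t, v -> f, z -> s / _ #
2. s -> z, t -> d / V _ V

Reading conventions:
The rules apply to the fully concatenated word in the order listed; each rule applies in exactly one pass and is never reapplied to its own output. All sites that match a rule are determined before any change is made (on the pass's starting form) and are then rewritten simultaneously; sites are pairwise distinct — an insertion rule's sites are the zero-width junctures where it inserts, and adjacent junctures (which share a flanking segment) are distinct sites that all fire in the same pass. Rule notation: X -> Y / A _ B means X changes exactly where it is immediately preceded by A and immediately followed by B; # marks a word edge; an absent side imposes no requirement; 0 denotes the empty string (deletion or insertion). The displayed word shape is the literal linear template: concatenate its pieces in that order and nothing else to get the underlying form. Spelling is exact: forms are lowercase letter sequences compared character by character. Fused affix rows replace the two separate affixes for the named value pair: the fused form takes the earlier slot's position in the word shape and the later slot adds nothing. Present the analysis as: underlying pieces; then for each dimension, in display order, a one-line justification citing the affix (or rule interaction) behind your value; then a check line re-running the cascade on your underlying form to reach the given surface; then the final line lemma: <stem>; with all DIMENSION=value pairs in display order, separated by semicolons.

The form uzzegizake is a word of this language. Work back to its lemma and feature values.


underlying: uz-zegis-a-ke
KEL=ta - signalled by the affix uz-
POLE=vo - signalled by the affix -ke
TOR=gu - signalled by the affix -a
check: uzzegisake -> uzzegisake -> uzzegizake
lemma: zegis; KEL=ta; POLE=vo; TOR=gu


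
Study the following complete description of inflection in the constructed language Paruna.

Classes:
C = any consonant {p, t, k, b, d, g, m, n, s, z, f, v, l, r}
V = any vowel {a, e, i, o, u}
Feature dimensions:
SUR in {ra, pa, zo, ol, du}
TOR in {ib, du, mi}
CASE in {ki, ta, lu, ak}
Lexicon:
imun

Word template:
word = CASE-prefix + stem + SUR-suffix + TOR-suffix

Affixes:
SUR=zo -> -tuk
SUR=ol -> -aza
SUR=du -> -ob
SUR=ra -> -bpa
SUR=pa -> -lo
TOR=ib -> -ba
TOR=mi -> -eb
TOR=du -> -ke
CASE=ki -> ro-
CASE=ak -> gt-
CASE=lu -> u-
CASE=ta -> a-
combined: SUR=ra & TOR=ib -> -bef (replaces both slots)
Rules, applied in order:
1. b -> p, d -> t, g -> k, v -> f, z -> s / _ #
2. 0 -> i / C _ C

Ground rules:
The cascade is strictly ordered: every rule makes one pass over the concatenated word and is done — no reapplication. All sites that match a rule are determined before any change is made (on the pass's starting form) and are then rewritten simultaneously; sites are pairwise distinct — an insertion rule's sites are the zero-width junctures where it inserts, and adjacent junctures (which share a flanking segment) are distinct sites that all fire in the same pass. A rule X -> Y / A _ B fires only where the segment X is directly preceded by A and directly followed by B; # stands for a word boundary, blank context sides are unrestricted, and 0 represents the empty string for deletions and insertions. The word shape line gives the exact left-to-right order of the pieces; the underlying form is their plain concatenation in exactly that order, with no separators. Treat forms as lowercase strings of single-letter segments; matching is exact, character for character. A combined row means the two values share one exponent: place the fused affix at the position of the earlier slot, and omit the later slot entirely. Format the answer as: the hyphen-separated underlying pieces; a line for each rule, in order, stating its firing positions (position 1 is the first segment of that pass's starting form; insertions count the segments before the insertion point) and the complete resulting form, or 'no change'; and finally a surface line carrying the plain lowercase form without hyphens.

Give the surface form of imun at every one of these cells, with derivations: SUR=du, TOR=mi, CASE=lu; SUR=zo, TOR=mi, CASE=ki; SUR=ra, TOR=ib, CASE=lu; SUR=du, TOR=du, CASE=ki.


cell SUR=du, TOR=mi, CASE=lu:
underlying: u-imun-ob-eb
1. b -> p, d -> t, g -> k, v -> f, z -> s / _ #: fires at position(s) 9: uimunobep
2. 0 -> i / C _ C: no change
surface: uimunobep

cell SUR=zo, TOR=mi, CASE=ki:
underlying: ro-imun-tuk-eb
1. b -> p, d -> t, g -> k, v -> f, z -> s / _ #: fires at position(s) 11: roimuntukep
2. 0 -> i / C _ C: inserts after position(s) 6: roimunitukep
surface: roimunitukep

cell SUR=ra, TOR=ib, CASE=lu:
underlying: u-imun-bef
1. b -> p, d -> t, g -> k, v -> f, z -> s / _ #: no change
2. 0 -> i / C _ C: inserts after position(s) 5: uimunibef
surface: uimunibef

cell SUR=du, TOR=du, CASE=ki:
underlying: ro-imun-ob-ke
1. b -> p, d -> t, g -> k, v -> f, z -> s / _ #: no change
2. 0 -> i / C _ C: inserts after position(s) 8: roimunobike
surface: roimunobike


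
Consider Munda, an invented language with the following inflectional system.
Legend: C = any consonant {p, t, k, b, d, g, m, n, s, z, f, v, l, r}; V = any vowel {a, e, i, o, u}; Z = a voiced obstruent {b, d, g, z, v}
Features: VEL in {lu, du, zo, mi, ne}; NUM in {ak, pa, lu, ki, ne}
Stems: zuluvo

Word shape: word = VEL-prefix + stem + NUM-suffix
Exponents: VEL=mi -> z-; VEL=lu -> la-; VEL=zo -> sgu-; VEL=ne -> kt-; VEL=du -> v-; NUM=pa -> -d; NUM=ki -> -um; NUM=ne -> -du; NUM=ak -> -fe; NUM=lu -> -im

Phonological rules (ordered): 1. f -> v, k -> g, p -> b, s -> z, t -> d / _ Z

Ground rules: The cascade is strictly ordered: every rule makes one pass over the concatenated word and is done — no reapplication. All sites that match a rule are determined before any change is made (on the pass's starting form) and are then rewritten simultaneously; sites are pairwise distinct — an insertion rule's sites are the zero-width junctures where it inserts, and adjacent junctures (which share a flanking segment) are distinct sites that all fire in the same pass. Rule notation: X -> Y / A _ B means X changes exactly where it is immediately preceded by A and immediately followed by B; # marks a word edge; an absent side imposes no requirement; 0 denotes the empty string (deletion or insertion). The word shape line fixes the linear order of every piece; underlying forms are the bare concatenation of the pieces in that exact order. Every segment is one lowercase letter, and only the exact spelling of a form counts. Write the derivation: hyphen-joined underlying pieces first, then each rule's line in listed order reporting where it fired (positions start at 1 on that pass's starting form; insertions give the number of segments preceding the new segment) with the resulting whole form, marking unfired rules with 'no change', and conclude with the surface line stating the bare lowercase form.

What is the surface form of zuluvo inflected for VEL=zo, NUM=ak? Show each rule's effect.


underlying: sgu-zuluvo-fe
1. f -> v, k -> g, p -> b, s -> z, t -> d / _ Z: fires at position(s) 1: zguzuluvofe
surface: zguzuluvofe


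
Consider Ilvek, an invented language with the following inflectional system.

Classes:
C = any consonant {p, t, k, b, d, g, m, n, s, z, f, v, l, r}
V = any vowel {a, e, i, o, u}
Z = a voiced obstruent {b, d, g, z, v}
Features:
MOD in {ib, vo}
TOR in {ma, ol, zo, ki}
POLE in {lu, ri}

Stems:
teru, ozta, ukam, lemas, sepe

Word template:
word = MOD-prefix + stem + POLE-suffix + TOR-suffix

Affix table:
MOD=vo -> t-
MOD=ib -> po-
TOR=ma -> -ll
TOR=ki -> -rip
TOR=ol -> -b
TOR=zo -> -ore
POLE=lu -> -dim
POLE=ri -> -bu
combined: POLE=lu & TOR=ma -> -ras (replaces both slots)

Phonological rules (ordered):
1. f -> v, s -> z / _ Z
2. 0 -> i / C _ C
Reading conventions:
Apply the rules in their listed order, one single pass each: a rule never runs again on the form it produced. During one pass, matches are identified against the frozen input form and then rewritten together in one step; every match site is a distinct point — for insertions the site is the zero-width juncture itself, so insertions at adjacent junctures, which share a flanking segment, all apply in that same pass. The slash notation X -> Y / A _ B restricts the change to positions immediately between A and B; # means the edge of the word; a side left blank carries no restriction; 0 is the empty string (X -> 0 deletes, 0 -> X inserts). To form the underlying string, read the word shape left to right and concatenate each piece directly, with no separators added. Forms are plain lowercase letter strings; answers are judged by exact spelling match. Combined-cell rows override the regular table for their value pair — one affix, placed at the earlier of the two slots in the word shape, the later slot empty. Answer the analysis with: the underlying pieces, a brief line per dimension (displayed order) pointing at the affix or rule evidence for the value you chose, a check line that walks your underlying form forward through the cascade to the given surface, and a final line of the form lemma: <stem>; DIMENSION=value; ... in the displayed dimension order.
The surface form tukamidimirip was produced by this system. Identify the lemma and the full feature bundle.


underlying: t-ukam-dim-rip
MOD=vo - signalled by the affix t-
TOR=ki - signalled by the affix -rip
POLE=lu - signalled by the affix -dim
check: tukamdimrip -> tukamdimrip -> tukamidimirip
lemma: ukam; MOD=vo; TOR=ki; POLE=lu


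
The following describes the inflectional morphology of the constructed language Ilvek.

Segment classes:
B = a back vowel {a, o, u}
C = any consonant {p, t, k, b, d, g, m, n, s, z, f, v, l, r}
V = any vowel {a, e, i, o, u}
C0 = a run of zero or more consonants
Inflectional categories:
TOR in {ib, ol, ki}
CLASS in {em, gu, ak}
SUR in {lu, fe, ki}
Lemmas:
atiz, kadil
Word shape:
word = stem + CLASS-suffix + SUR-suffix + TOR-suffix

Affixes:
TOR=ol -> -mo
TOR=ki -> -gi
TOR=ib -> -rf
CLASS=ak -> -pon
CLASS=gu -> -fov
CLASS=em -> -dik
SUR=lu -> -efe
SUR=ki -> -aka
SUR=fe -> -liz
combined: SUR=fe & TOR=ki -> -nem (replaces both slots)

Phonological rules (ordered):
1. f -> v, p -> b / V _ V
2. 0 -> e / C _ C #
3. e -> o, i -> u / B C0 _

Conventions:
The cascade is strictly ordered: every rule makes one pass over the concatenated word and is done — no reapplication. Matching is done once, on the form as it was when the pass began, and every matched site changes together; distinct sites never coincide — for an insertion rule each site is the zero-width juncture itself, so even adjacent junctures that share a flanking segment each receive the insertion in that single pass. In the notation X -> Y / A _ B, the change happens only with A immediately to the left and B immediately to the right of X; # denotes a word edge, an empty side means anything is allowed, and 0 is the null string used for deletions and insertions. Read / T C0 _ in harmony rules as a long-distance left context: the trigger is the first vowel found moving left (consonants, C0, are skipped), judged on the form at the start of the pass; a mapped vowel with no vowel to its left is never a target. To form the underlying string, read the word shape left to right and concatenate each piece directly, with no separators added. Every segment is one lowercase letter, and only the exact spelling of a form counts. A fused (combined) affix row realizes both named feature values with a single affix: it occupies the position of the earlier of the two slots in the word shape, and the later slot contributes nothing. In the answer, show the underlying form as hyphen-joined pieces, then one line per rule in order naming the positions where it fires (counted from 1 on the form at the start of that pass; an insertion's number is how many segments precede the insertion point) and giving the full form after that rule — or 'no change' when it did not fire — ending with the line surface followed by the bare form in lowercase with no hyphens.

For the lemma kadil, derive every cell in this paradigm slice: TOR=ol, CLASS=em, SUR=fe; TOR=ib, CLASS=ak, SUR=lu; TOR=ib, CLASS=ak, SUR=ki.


cell TOR=ol, CLASS=em, SUR=fe:
underlying: kadil-dik-liz-mo
1. f -> v, p -> b / V _ V: no change
2. 0 -> e / C _ C #: no change
3. e -> o, i -> u / B C0 _: fires at position(s) 4: kaduldiklizmo
surface: kaduldiklizmo

cell TOR=ib, CLASS=ak, SUR=lu:
underlying: kadil-pon-efe-rf
1. f -> v, p -> b / V _ V: fires at position(s) 10: kadilponeverf
2. 0 -> e / C _ C #: inserts after position(s) 12: kadilponeveref
3. e -> o, i -> u / B C0 _: fires at position(s) 4, 9: kadulponoveref
surface: kadulponoveref

cell TOR=ib, CLASS=ak, SUR=ki:
underlying: kadil-pon-aka-rf
1. f -> v, p -> b / V _ V: no change
2. 0 -> e / C _ C #: inserts after position(s) 12: kadilponakaref
3. e -> o, i -> u / B C0 _: fires at position(s) 4, 13: kadulponakarof
surface: kadulponakarof


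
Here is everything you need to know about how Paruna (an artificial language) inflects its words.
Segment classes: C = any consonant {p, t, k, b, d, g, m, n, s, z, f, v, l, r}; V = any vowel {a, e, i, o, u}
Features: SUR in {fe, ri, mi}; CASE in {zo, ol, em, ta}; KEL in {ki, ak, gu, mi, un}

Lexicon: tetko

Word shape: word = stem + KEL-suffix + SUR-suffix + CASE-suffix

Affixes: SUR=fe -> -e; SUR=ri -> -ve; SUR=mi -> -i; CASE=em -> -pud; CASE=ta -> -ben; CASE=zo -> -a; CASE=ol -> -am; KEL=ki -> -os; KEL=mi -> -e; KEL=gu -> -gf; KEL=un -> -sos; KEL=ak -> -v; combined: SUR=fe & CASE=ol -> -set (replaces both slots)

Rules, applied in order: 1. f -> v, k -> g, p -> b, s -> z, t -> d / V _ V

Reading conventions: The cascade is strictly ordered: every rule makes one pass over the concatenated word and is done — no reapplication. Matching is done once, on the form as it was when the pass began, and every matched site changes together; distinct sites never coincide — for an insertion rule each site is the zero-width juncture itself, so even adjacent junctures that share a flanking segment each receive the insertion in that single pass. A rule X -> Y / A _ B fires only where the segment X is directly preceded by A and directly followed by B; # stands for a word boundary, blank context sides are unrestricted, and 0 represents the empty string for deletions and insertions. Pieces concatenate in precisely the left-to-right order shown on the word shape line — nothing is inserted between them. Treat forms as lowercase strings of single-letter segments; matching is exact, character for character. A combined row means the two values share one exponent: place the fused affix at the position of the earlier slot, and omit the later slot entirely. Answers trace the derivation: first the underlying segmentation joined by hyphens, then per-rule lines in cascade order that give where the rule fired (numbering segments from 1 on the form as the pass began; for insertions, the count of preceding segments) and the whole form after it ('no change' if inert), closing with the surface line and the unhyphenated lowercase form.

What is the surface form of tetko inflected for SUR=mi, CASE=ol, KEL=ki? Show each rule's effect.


underlying: tetko-os-i-am
1. f -> v, k -> g, p -> b, s -> z, t -> d / V _ V: fires at position(s) 7: tetkooziam
surface: tetkooziam


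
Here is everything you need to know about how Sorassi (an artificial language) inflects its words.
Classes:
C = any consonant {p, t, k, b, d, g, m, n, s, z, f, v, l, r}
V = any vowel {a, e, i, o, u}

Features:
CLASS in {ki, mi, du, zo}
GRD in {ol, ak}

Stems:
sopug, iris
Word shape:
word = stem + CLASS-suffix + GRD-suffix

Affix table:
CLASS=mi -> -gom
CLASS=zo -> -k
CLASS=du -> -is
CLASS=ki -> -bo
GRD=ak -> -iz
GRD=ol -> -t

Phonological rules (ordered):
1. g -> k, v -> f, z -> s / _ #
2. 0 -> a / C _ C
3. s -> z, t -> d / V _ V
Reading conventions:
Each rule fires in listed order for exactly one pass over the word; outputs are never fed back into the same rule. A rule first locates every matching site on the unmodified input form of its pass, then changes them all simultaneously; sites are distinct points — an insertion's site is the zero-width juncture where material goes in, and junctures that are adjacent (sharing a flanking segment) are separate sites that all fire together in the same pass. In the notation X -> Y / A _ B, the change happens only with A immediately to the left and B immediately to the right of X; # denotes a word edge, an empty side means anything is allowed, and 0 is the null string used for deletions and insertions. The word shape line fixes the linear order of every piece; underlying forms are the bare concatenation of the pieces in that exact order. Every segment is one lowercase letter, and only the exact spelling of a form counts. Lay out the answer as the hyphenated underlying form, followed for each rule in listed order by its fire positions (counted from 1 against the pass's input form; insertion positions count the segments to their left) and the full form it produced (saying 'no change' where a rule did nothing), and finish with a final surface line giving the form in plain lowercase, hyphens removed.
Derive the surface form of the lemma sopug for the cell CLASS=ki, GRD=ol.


underlying: sopug-bo-t
1. g -> k, v -> f, z -> s / _ #: no change
2. 0 -> a / C _ C: inserts after position(s) 5: sopugabot
3. s -> z, t -> d / V _ V: no change
surface: sopugabot


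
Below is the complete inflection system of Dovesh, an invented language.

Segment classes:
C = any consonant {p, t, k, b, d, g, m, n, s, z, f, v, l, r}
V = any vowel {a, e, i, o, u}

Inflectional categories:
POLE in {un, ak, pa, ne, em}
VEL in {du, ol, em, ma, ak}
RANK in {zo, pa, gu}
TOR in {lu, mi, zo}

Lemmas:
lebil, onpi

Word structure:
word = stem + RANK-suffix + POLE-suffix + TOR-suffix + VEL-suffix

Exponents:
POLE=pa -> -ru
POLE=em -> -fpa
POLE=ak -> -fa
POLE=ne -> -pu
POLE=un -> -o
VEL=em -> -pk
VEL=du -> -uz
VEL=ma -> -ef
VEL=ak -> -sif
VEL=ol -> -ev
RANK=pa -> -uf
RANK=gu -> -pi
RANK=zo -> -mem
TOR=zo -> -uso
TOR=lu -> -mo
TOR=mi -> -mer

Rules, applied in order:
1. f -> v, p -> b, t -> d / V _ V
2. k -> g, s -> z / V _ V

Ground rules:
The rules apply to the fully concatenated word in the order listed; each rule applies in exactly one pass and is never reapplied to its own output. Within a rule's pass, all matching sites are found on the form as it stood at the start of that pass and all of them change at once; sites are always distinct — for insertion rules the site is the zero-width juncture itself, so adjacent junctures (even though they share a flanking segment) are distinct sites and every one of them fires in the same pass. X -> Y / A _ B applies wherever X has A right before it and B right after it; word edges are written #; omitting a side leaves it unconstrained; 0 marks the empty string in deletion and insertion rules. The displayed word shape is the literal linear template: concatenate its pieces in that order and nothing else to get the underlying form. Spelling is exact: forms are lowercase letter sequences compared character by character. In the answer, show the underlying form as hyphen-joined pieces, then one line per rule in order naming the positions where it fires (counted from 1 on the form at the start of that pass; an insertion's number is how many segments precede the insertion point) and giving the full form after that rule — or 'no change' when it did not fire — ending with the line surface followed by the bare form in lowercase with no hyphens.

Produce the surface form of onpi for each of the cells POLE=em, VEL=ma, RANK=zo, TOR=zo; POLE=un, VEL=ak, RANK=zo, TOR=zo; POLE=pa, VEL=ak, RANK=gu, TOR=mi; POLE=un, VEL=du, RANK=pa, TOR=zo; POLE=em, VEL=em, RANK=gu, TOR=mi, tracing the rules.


cell POLE=em, VEL=ma, RANK=zo, TOR=zo:
underlying: onpi-mem-fpa-uso-ef
1. f -> v, p -> b, t -> d / V _ V: no change
2. k -> g, s -> z / V _ V: fires at position(s) 12: onpimemfpauzoef
surface: onpimemfpauzoef

cell POLE=un, VEL=ak, RANK=zo, TOR=zo:
underlying: onpi-mem-o-uso-sif
1. f -> v, p -> b, t -> d / V _ V: no change
2. k -> g, s -> z / V _ V: fires at position(s) 10, 12: onpimemouzozif
surface: onpimemouzozif

cell POLE=pa, VEL=ak, RANK=gu, TOR=mi:
underlying: onpi-pi-ru-mer-sif
1. f -> v, p -> b, t -> d / V _ V: fires at position(s) 5: onpibirumersif
2. k -> g, s -> z / V _ V: no change
surface: onpibirumersif

cell POLE=un, VEL=du, RANK=pa, TOR=zo:
underlying: onpi-uf-o-uso-uz
1. f -> v, p -> b, t -> d / V _ V: fires at position(s) 6: onpiuvousouz
2. k -> g, s -> z / V _ V: fires at position(s) 9: onpiuvouzouz
surface: onpiuvouzouz

cell POLE=em, VEL=em, RANK=gu, TOR=mi:
underlying: onpi-pi-fpa-mer-pk
1. f -> v, p -> b, t -> d / V _ V: fires at position(s) 5: onpibifpamerpk
2. k -> g, s -> z / V _ V: no change
surface: onpibifpamerpk


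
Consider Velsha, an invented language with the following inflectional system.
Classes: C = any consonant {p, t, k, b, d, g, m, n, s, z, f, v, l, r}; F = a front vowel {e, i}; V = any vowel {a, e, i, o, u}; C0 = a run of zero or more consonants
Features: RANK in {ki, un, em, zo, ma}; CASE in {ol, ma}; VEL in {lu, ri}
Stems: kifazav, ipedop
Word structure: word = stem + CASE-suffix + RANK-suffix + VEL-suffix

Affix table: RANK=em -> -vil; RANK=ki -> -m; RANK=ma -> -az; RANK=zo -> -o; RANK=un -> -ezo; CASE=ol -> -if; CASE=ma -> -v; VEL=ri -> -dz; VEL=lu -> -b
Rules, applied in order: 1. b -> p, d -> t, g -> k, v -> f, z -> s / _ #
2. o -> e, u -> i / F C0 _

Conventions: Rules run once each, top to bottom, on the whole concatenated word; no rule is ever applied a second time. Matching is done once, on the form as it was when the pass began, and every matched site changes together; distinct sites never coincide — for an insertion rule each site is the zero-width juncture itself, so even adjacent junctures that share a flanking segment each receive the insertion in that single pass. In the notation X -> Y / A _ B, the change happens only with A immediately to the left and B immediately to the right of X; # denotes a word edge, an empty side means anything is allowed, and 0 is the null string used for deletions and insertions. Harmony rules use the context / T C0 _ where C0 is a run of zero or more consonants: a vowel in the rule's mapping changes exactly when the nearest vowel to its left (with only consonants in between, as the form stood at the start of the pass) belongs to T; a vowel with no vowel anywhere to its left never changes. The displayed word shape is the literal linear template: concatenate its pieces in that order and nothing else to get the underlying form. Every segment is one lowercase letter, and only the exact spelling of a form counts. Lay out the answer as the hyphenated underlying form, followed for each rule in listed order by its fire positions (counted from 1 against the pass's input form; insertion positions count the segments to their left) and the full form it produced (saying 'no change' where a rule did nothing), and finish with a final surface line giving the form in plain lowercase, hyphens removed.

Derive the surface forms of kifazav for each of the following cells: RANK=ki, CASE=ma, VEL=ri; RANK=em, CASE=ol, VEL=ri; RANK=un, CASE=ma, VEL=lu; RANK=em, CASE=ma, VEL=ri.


cell RANK=ki, CASE=ma, VEL=ri:
underlying: kifazav-v-m-dz
1. b -> p, d -> t, g -> k, v -> f, z -> s / _ #: fires at position(s) 11: kifazavvmds
2. o -> e, u -> i / F C0 _: no change
surface: kifazavvmds

cell RANK=em, CASE=ol, VEL=ri:
underlying: kifazav-if-vil-dz
1. b -> p, d -> t, g -> k, v -> f, z -> s / _ #: fires at position(s) 14: kifazavifvilds
2. o -> e, u -> i / F C0 _: no change
surface: kifazavifvilds

cell RANK=un, CASE=ma, VEL=lu:
underlying: kifazav-v-ezo-b
1. b -> p, d -> t, g -> k, v -> f, z -> s / _ #: fires at position(s) 12: kifazavvezop
2. o -> e, u -> i / F C0 _: fires at position(s) 11: kifazavvezep
surface: kifazavvezep

cell RANK=em, CASE=ma, VEL=ri:
underlying: kifazav-v-vil-dz
1. b -> p, d -> t, g -> k, v -> f, z -> s / _ #: fires at position(s) 13: kifazavvvilds
2. o -> e, u -> i / F C0 _: no change
surface: kifazavvvilds


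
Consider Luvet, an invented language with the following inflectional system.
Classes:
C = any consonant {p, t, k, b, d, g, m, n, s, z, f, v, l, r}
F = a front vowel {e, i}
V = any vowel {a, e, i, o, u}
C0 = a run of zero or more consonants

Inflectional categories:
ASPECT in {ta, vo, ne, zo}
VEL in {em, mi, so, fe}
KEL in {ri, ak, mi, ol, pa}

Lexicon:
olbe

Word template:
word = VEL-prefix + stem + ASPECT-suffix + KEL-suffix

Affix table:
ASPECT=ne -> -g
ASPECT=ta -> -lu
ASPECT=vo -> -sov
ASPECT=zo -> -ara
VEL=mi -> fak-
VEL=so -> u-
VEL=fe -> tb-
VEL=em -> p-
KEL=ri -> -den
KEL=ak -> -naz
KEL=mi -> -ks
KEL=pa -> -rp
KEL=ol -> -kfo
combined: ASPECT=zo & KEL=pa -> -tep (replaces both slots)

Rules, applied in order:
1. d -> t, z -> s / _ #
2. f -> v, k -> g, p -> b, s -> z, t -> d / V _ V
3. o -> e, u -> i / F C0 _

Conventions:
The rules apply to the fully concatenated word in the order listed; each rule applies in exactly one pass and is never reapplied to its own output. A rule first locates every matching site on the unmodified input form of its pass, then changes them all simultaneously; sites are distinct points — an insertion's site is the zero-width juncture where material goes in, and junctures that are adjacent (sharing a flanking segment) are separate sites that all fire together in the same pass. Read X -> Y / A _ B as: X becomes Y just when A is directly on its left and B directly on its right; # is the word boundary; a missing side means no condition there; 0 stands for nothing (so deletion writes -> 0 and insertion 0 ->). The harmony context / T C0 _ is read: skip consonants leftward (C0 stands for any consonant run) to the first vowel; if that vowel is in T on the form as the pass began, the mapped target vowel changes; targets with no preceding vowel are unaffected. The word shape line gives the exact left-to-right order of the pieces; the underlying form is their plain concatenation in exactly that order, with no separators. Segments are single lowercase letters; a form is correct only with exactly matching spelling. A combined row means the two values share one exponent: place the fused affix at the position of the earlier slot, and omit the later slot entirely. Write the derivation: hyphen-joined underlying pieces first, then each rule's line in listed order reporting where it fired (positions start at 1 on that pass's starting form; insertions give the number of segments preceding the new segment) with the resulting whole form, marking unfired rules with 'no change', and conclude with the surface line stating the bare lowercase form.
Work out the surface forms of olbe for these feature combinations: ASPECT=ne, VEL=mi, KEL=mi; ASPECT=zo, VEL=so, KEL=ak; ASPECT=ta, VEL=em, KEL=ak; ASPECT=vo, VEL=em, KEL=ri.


cell ASPECT=ne, VEL=mi, KEL=mi:
underlying: fak-olbe-g-ks
1. d -> t, z -> s / _ #: no change
2. f -> v, k -> g, p -> b, s -> z, t -> d / V _ V: fires at position(s) 3: fagolbegks
3. o -> e, u -> i / F C0 _: no change
surface: fagolbegks

cell ASPECT=zo, VEL=so, KEL=ak:
underlying: u-olbe-ara-naz
1. d -> t, z -> s / _ #: fires at position(s) 11: uolbearanas
2. f -> v, k -> g, p -> b, s -> z, t -> d / V _ V: no change
3. o -> e, u -> i / F C0 _: no change
surface: uolbearanas

cell ASPECT=ta, VEL=em, KEL=ak:
underlying: p-olbe-lu-naz
1. d -> t, z -> s / _ #: fires at position(s) 10: polbelunas
2. f -> v, k -> g, p -> b, s -> z, t -> d / V _ V: no change
3. o -> e, u -> i / F C0 _: fires at position(s) 7: polbelinas
surface: polbelinas

cell ASPECT=vo, VEL=em, KEL=ri:
underlying: p-olbe-sov-den
1. d -> t, z -> s / _ #: no change
2. f -> v, k -> g, p -> b, s -> z, t -> d / V _ V: fires at position(s) 6: polbezovden
3. o -> e, u -> i / F C0 _: fires at position(s) 7: polbezevden
surface: polbezevden


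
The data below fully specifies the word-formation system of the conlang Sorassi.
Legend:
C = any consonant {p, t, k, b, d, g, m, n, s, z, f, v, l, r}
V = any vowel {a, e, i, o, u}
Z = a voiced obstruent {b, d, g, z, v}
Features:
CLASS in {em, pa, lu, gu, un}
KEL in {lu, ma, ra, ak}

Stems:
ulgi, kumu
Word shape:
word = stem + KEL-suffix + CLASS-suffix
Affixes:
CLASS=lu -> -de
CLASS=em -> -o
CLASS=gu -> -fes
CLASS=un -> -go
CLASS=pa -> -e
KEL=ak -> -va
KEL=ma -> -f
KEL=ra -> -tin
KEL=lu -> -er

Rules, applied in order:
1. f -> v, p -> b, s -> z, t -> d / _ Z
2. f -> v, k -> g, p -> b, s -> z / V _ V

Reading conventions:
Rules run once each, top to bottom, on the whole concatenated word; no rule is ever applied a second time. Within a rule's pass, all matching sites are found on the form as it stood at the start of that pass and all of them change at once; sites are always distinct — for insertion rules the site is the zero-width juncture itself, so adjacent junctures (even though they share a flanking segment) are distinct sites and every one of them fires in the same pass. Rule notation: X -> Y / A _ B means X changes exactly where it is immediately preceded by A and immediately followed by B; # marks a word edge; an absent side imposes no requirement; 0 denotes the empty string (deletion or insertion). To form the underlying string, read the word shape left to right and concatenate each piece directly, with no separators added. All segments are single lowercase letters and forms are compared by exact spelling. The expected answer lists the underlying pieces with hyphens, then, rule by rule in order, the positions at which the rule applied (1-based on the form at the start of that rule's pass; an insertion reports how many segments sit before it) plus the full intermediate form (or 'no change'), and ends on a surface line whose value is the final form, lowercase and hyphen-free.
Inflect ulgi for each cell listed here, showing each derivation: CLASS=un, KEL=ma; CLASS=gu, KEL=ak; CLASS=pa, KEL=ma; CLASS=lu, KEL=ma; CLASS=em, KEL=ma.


cell CLASS=un, KEL=ma:
underlying: ulgi-f-go
1. f -> v, p -> b, s -> z, t -> d / _ Z: fires at position(s) 5: ulgivgo
2. f -> v, k -> g, p -> b, s -> z / V _ V: no change
surface: ulgivgo

cell CLASS=gu, KEL=ak:
underlying: ulgi-va-fes
1. f -> v, p -> b, s -> z, t -> d / _ Z: no change
2. f -> v, k -> g, p -> b, s -> z / V _ V: fires at position(s) 7: ulgivaves
surface: ulgivaves

cell CLASS=pa, KEL=ma:
underlying: ulgi-f-e
1. f -> v, p -> b, s -> z, t -> d / _ Z: no change
2. f -> v, k -> g, p -> b, s -> z / V _ V: fires at position(s) 5: ulgive
surface: ulgive

cell CLASS=lu, KEL=ma:
underlying: ulgi-f-de
1. f -> v, p -> b, s -> z, t -> d / _ Z: fires at position(s) 5: ulgivde
2. f -> v, k -> g, p -> b, s -> z / V _ V: no change
surface: ulgivde

cell CLASS=em, KEL=ma:
underlying: ulgi-f-o
1. f -> v, p -> b, s -> z, t -> d / _ Z: no change
2. f -> v, k -> g, p -> b, s -> z / V _ V: fires at position(s) 5: ulgivo
surface: ulgivo


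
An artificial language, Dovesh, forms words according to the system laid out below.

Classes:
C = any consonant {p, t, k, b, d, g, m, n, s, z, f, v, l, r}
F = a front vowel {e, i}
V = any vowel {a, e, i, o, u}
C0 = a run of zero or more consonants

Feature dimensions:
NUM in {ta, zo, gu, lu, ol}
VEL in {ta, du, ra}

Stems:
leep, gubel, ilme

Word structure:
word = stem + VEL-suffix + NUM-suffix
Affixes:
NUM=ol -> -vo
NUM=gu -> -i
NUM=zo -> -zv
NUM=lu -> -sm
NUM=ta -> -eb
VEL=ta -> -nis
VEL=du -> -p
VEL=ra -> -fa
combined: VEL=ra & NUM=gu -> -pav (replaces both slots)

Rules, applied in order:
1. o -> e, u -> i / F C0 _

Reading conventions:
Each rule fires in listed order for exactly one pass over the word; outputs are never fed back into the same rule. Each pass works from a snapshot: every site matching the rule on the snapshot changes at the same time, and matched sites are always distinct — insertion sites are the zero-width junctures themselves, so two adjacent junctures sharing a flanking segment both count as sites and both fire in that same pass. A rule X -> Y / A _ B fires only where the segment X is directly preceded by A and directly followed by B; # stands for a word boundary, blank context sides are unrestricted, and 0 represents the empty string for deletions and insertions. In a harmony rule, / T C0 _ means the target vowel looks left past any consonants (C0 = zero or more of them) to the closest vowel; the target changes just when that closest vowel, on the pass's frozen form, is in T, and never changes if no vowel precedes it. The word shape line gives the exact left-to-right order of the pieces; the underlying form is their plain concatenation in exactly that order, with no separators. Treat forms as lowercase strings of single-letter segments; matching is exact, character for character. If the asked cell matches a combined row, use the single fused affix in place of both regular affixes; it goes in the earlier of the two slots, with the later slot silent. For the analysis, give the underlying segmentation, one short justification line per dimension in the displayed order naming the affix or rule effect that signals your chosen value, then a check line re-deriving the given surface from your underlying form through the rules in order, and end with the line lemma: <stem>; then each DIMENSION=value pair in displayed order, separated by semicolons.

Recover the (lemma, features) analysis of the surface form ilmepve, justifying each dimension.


underlying: ilme-p-vo
NUM=ol - signalled by the affix -vo
VEL=du - signalled by the affix -p
check: ilmepvo -> ilmepve
lemma: ilme; NUM=ol; VEL=du


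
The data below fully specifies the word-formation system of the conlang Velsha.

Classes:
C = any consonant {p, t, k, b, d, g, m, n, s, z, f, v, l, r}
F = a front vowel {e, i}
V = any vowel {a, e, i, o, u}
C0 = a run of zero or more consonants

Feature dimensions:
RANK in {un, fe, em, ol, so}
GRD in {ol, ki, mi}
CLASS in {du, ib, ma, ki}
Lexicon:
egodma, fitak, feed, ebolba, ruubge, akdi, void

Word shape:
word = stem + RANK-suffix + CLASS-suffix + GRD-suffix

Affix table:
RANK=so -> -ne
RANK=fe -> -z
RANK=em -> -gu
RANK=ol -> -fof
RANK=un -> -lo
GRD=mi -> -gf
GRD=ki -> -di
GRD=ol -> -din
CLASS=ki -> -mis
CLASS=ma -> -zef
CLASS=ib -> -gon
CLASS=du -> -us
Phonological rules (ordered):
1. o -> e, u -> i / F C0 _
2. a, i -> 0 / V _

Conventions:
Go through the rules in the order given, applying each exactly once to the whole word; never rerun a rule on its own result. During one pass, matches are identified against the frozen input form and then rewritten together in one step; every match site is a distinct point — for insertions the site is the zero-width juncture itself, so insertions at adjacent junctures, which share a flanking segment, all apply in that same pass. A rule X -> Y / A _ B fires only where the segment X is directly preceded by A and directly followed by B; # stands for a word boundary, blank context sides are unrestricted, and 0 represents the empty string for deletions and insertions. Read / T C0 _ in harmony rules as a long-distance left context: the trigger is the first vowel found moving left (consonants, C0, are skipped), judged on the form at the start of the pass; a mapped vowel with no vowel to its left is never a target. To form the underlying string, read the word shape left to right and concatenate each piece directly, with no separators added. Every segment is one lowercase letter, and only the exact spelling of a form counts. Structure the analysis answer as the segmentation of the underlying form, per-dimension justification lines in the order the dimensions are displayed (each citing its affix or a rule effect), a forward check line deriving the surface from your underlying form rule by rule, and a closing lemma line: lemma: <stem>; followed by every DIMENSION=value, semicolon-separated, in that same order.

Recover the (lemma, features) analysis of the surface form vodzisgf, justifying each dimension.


underlying: void-z-us-gf
RANK=fe - signalled by the affix -z
GRD=mi - signalled by the affix -gf
CLASS=du - signalled by the affix -us
check: voidzusgf -> voidzisgf -> vodzisgf
lemma: void; RANK=fe; GRD=mi; CLASS=du
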